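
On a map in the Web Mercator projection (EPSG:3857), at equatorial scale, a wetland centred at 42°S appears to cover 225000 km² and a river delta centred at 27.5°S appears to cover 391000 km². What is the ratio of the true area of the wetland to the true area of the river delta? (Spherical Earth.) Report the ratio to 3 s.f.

On Mercator the areal scale is sec²φ, so true area = apparent × cos²φ.
True area of wetland: 225000 × cos²(42°) = 225000 × 0.5523 = 124300 km².
True area of river delta: 391000 × cos²(27.5°) = 391000 × 0.7868 = 307600 km².
Ratio = 124300 / 307600 ≈ 0.404.

0.404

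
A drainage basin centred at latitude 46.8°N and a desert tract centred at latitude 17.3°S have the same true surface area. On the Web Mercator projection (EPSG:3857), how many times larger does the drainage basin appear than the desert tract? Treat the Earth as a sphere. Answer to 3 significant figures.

1.95

On Mercator, area is exaggerated by sec²φ = 1/cos²φ.
At 46.8°: sec²(46.8°) = 1/0.6845² = 2.134.
At 17.3°: sec²(17.3°) = 1/0.9548² = 1.097.
Ratio = 2.134/1.097 = cos²(17.3°)/cos²(46.8°) ≈ 1.95.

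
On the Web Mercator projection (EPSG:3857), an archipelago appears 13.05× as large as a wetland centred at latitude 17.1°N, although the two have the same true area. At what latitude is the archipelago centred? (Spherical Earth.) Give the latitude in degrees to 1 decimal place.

74.7°

For equal true areas on Mercator, apparent areas scale as sec²φ, so the ratio is cos²φ₂ / cos²φ₁.
cos²φ₂ / cos²φ₁ = 13.05  ⇒  cos φ₁ = cos 17.1° / √13.05 = 0.9558/3.612 = 0.2646.
φ₁ = arccos(0.2646) ≈ 74.7°.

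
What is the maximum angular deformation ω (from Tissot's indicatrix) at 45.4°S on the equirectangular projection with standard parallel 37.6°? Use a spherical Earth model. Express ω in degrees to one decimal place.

6.9°

With standard parallel φ₀ = 37.6°, the equirectangular projection gives x = Rλ cos φ₀, y = Rφ, so h = 1 and k = cos 37.6° / cos φ.
At 45.4°: h = 1.000, k = 1.128; principal scales a = 1.128, b = 1.000.
sin(ω/2) = (a − b)/(a + b) = 0.1284/2.128 = 0.06031, so ω = 2 arcsin(0.06031) ≈ 6.9°.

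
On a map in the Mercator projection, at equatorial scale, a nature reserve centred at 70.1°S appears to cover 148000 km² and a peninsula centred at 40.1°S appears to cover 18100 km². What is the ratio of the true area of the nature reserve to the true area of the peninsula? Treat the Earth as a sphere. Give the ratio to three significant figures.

1.62

Since Mercator area scale is 1/cos²φ, the true area equals the apparent area multiplied by cos²φ.
True area of nature reserve: 148000 × cos²(70.1°) = 148000 × 0.1159 = 17150 km².
True area of peninsula: 18100 × cos²(40.1°) = 18100 × 0.5851 = 10590 km².
Ratio = 17150 / 10590 ≈ 1.62.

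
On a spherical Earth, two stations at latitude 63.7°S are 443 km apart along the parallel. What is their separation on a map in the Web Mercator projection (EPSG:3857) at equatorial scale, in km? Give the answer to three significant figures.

For Mercator, h = k = sec φ (a conformal cylindrical projection has a single point scale, 1/cos φ).
Along the parallel, k = sec 63.7° = 1/0.4431 = 2.257.
Map distance = 443 × 2.257 ≈ 1000 km.

1000 km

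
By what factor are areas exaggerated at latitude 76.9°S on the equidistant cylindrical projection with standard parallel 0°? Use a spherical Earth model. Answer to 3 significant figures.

4.41

In the plate carrée (x = Rλ, y = Rφ), meridians are true-scale (h = 1) and parallels are stretched by k = sec φ.
Areal scale = h·k = 1 × sec φ; at 76.9°, h = 1.000, k = 4.412, so h·k = 4.412.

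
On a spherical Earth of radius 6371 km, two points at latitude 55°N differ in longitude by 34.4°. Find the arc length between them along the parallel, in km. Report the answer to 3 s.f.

Arc length along a parallel = R cos φ · Δλ (with Δλ in radians).
= 6371 × cos 55° × (34.4° × π/180) = 6371 × 0.5736 × 0.6004 ≈ 2190 km.

2190 km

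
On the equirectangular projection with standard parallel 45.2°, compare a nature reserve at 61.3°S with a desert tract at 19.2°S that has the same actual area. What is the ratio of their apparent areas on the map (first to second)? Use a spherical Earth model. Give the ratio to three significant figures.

In the equirectangular projection with standard parallel φ₀ = 45.2° (x = Rλ cos φ₀, y = Rφ), meridians are true-scale (h = 1) and the parallel scale is k = cos φ₀ / cos φ.
Areal scale at 61.3°: h·k = 1.000 × 1.467 = 1.467.
Areal scale at 19.2°: h·k = 1.000 × 0.7461 = 0.7461.
Ratio = 1.467/0.7461 ≈ 1.97.

1.97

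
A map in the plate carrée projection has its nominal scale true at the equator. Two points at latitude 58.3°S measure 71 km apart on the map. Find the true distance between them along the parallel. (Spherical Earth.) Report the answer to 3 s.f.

In the plate carrée (x = Rλ, y = Rφ), meridians are true-scale (h = 1) and parallels are stretched by k = sec φ.
Along the parallel at 58.3°, map distances are exaggerated by k = sec 58.3° = 1.903.
True distance = 71 / 1.903 = 71 × cos 58.3° ≈ 37.3 km.

37.3 km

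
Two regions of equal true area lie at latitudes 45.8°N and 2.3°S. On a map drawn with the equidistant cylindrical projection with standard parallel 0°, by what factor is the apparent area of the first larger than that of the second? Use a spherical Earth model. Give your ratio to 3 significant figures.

For the equirectangular projection with φ₀ = 0 (plate carrée), h = 1 along meridians and k = sec φ along parallels.
Areal scale at 45.8°: h·k = 1.000 × 1.434 = 1.434.
Areal scale at 2.3°: h·k = 1.000 × 1.001 = 1.001.
Ratio = 1.434/1.001 ≈ 1.43.

1.43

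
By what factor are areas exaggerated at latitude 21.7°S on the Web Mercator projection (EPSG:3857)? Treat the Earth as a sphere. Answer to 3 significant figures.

Mercator is conformal, so the point scale is isotropic: h = k = sec φ = 1/cos φ.
Areal scale = k² = sec²φ = 1/cos²(21.7°) = 1/0.9291² = 1.158.

1.16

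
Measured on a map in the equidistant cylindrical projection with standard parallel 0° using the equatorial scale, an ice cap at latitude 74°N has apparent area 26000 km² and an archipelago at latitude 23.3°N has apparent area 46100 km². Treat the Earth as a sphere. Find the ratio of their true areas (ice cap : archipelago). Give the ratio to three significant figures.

0.169

On the plate carrée, areal scale = h·k = 1 × sec φ, so true area = apparent × cos φ.
True area of ice cap: 26000 × cos(74°) = 26000 × 0.2756 = 7167 km².
True area of archipelago: 46100 × cos(23.3°) = 46100 × 0.9184 = 42340 km².
Ratio = 7167 / 42340 ≈ 0.169.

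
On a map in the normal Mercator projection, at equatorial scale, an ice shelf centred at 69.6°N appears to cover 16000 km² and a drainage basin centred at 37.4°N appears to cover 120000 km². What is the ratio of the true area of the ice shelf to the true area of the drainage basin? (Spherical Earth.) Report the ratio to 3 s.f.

0.0257

On Mercator the areal scale is sec²φ, so true area = apparent × cos²φ.
True area of ice shelf: 16000 × cos²(69.6°) = 16000 × 0.1215 = 1944 km².
True area of drainage basin: 120000 × cos²(37.4°) = 120000 × 0.6311 = 75730 km².
Ratio = 1944 / 75730 ≈ 0.0257.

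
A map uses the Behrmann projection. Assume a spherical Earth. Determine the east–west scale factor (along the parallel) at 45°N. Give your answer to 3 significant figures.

1.22

The Behrmann projection is cylindrical equal-area with φ₀ = 30°. A cylindrical equal-area projection with standard parallel φ₀ has meridian scale h = cos φ / cos φ₀ and parallel scale k = cos φ₀ / cos φ (so areas are preserved, h·k = 1).
k = cos 30° / cos 45° = 0.8660/0.7071 = 1.225.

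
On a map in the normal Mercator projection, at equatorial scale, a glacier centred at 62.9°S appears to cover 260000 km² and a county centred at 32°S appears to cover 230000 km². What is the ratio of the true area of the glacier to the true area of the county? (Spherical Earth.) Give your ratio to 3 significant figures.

Mercator's areal exaggeration is sec²φ; hence true area = (apparent area) · cos²φ.
True area of glacier: 260000 × cos²(62.9°) = 260000 × 0.2075 = 53960 km².
True area of county: 230000 × cos²(32°) = 230000 × 0.7192 = 165400 km².
Ratio = 53960 / 165400 ≈ 0.326.

0.326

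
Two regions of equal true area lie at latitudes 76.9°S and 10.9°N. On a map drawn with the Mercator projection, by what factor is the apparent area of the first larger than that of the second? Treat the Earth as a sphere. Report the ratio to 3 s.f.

Mercator is conformal with k = sec φ, so areal scale = k² = sec²φ.
At 76.9°: sec²(76.9°) = 1/0.2267² = 19.47.
At 10.9°: sec²(10.9°) = 1/0.9820² = 1.037.
Ratio = 19.47/1.037 = cos²(10.9°)/cos²(76.9°) ≈ 18.8.

18.8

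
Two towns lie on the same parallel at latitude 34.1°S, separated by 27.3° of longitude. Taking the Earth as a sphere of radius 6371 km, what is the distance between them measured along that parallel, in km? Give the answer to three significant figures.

2510 km

Arc length along a parallel = R cos φ · Δλ (with Δλ in radians).
= 6371 × cos 34.1° × (27.3° × π/180) = 6371 × 0.8281 × 0.4765 ≈ 2510 km.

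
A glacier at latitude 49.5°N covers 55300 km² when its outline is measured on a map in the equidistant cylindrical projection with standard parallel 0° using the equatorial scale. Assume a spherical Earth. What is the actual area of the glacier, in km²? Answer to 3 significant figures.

Plate carrée maps x = Rλ, y = Rφ. The meridian scale is h = 1 and the parallel scale is k = 1/cos φ = sec φ.
Areal scale = h·k = 1 × sec φ; at 49.5°, h = 1.000, k = 1.540, so h·k = 1.540.
True area = apparent / (areal scale) = 55300 / 1.540 ≈ 35900 km².

35900 km²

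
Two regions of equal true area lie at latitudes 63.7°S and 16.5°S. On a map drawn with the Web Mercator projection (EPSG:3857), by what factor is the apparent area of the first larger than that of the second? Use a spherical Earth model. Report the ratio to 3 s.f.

Mercator areal scale is sec²φ.
At 63.7°: sec²(63.7°) = 1/0.4431² = 5.094.
At 16.5°: sec²(16.5°) = 1/0.9588² = 1.088.
Ratio = 5.094/1.088 = cos²(16.5°)/cos²(63.7°) ≈ 4.68.

4.68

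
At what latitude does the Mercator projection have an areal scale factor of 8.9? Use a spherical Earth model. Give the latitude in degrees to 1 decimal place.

Mercator areal scale is sec²φ.
sec²φ = 8.9  ⇒  cos²φ = 0.1124  ⇒  cos φ = 0.3352.
φ = arccos(0.3352) ≈ 70.4°.

70.4°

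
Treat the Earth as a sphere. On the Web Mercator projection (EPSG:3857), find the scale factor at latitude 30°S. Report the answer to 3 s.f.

1.15

Mercator is conformal, so the point scale is isotropic: h = k = sec φ = 1/cos φ.
k = 1/cos 30° = 1/0.8660 = 1.155.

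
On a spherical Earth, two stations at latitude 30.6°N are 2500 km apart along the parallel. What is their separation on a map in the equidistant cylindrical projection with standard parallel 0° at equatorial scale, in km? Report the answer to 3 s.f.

Plate carrée maps x = Rλ, y = Rφ. The meridian scale is h = 1 and the parallel scale is k = 1/cos φ = sec φ.
Along the parallel, k = sec 30.6° = 1/0.8607 = 1.162.
Map distance = 2500 × 1.162 ≈ 2900 km.

2900 km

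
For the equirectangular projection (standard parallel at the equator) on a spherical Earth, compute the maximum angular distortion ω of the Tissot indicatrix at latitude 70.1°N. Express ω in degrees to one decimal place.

For the equirectangular projection with φ₀ = 0 (plate carrée), h = 1 along meridians and k = sec φ along parallels.
At 70.1°: h = 1.000, k = 2.938; principal scales a = 2.938, b = 1.000.
sin(ω/2) = (a − b)/(a + b) = 1.938/3.938 = 0.4921, so ω = 2 arcsin(0.4921) ≈ 59.0°.

59.0°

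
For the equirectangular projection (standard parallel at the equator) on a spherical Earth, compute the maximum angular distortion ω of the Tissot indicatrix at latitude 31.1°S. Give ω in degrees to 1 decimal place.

8.9°

Plate carrée maps x = Rλ, y = Rφ. The meridian scale is h = 1 and the parallel scale is k = 1/cos φ = sec φ.
At 31.1°: h = 1.000, k = 1.168; principal scales a = 1.168, b = 1.000.
sin(ω/2) = (a − b)/(a + b) = 0.1679/2.168 = 0.07743, so ω = 2 arcsin(0.07743) ≈ 8.9°.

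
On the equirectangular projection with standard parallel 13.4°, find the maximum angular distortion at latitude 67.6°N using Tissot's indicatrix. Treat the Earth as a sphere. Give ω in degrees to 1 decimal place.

51.8°

With standard parallel φ₀ = 13.4°, the equirectangular projection gives x = Rλ cos φ₀, y = Rφ, so h = 1 and k = cos 13.4° / cos φ.
At 67.6°: h = 1.000, k = 2.553; principal scales a = 2.553, b = 1.000.
sin(ω/2) = (a − b)/(a + b) = 1.553/3.553 = 0.4371, so ω = 2 arcsin(0.4371) ≈ 51.8°.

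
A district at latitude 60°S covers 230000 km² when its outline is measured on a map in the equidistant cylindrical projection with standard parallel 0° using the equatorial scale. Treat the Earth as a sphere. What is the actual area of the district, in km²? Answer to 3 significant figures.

Plate carrée maps x = Rλ, y = Rφ. The meridian scale is h = 1 and the parallel scale is k = 1/cos φ = sec φ.
Areal scale = h·k = 1 × sec φ; at 60°, h = 1.000, k = 2.000, so h·k = 2.000.
True area = apparent / (areal scale) = 230000 / 2.000 ≈ 115000 km².

115000 km²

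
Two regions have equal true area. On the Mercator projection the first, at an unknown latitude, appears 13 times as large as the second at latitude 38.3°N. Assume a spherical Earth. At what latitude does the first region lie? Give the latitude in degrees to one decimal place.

77.4°

Mercator areal scale is sec²φ, so apparent-area ratio = sec²φ₁ / sec²φ₂ = cos²φ₂ / cos²φ₁.
cos²φ₂ / cos²φ₁ = 13  ⇒  cos φ₁ = cos 38.3° / √13 = 0.7848/3.606 = 0.2177.
φ₁ = arccos(0.2177) ≈ 77.4°.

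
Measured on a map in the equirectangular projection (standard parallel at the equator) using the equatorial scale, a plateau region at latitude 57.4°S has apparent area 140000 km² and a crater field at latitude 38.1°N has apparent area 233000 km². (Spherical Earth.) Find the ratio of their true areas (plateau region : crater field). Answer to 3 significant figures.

0.411

On the plate carrée, areal scale = h·k = 1 × sec φ, so true area = apparent × cos φ.
True area of plateau region: 140000 × cos(57.4°) = 140000 × 0.5388 = 75430 km².
True area of crater field: 233000 × cos(38.1°) = 233000 × 0.7869 = 183400 km².
Ratio = 75430 / 183400 ≈ 0.411.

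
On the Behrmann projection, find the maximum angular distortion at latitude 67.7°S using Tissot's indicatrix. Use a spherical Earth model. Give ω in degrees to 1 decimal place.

The Behrmann projection is cylindrical equal-area with φ₀ = 30°. Cylindrical equal-area (φ₀ = 30°): h = cos φ / cos 30° along meridians, k = cos 30° / cos φ along parallels; h·k = 1.
At 67.7°: h = 0.4382, k = 2.282; principal scales a = 2.282, b = 0.4382.
sin(ω/2) = (a − b)/(a + b) = 1.844/2.720 = 0.6779, so ω = 2 arcsin(0.6779) ≈ 85.4°.

85.4°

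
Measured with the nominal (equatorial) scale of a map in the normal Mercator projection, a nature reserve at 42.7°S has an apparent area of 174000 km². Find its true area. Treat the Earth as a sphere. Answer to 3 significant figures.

For Mercator, h = k = sec φ (a conformal cylindrical projection has a single point scale, 1/cos φ).
Areal scale = k² = sec²φ = 1/cos²(42.7°) = 1/0.7349² = 1.852.
True area = apparent / (areal scale) = 174000 / 1.852 ≈ 94000 km².

94000 km²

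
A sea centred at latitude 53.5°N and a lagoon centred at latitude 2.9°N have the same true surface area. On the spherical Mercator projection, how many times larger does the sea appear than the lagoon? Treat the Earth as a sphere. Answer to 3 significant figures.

2.82

Mercator areal scale is sec²φ.
At 53.5°: sec²(53.5°) = 1/0.5948² = 2.826.
At 2.9°: sec²(2.9°) = 1/0.9987² = 1.003.
Ratio = 2.826/1.003 = cos²(2.9°)/cos²(53.5°) ≈ 2.82.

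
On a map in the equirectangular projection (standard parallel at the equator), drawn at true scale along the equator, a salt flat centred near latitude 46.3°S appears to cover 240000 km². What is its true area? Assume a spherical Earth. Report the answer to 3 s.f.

166000 km²

Plate carrée maps x = Rλ, y = Rφ. The meridian scale is h = 1 and the parallel scale is k = 1/cos φ = sec φ.
Areal scale = h·k = 1 × sec φ; at 46.3°, h = 1.000, k = 1.447, so h·k = 1.447.
True area = apparent / (areal scale) = 240000 / 1.447 ≈ 166000 km².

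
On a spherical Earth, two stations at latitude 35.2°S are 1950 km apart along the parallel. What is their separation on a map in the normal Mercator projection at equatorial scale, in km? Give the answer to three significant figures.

The Mercator projection is conformal; its linear scale factor is the same in every direction and equals sec φ = 1/cos φ.
Along the parallel, k = sec 35.2° = 1/0.8171 = 1.224.
Map distance = 1950 × 1.224 ≈ 2390 km.

2390 km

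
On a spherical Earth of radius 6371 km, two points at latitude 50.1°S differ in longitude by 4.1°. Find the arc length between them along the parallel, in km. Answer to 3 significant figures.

Arc length along a parallel = R cos φ · Δλ (with Δλ in radians).
= 6371 × cos 50.1° × (4.1° × π/180) = 6371 × 0.6414 × 0.07156 ≈ 292 km.

292 km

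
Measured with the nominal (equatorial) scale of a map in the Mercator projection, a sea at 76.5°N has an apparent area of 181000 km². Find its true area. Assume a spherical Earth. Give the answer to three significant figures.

Mercator is conformal, so the point scale is isotropic: h = k = sec φ = 1/cos φ.
Areal scale = k² = sec²φ = 1/cos²(76.5°) = 1/0.2334² = 18.35.
True area = apparent / (areal scale) = 181000 / 18.35 ≈ 9860 km².

9860 km²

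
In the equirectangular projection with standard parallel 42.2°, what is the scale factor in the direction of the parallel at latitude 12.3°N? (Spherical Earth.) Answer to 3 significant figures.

The equidistant cylindrical projection with φ₀ = 42.2° has h = 1 (meridians true) and k = cos φ₀ / cos φ along parallels.
k = cos 42.2° / cos 12.3° = 0.7408/0.9770 = 0.7582.

0.758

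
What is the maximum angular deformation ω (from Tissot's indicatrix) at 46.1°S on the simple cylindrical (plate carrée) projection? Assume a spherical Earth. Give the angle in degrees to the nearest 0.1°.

20.9°

In the plate carrée (x = Rλ, y = Rφ), meridians are true-scale (h = 1) and parallels are stretched by k = sec φ.
At 46.1°: h = 1.000, k = 1.442; principal scales a = 1.442, b = 1.000.
sin(ω/2) = (a − b)/(a + b) = 0.4422/2.442 = 0.1811, so ω = 2 arcsin(0.1811) ≈ 20.9°.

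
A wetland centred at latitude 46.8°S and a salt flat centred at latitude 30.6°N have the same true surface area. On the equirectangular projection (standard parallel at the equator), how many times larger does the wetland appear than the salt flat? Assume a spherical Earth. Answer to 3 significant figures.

1.26

In the plate carrée (x = Rλ, y = Rφ), meridians are true-scale (h = 1) and parallels are stretched by k = sec φ.
Areal scale at 46.8°: h·k = 1.000 × 1.461 = 1.461.
Areal scale at 30.6°: h·k = 1.000 × 1.162 = 1.162.
Ratio = 1.461/1.162 ≈ 1.26.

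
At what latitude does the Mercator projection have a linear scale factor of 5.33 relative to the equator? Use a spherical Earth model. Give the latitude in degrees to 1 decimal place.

79.2°

Mercator scale is k = sec φ = 1/cos φ.
1/cos φ = 5.33  ⇒  cos φ = 0.1876  ⇒  φ = arccos(0.1876) ≈ 79.2°.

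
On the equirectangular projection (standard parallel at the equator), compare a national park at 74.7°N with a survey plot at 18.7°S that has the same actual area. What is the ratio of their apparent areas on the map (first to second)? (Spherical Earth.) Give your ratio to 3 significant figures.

Plate carrée maps x = Rλ, y = Rφ. The meridian scale is h = 1 and the parallel scale is k = 1/cos φ = sec φ.
Areal scale at 74.7°: h·k = 1.000 × 3.790 = 3.790.
Areal scale at 18.7°: h·k = 1.000 × 1.056 = 1.056.
Ratio = 3.790/1.056 ≈ 3.59.

3.59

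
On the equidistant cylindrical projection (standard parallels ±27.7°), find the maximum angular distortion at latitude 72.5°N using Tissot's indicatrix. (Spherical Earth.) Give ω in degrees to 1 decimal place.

59.1°

The equidistant cylindrical projection with φ₀ = 27.7° has h = 1 (meridians true) and k = cos φ₀ / cos φ along parallels.
At 72.5°: h = 1.000, k = 2.944; principal scales a = 2.944, b = 1.000.
sin(ω/2) = (a − b)/(a + b) = 1.944/3.944 = 0.4930, so ω = 2 arcsin(0.4930) ≈ 59.1°.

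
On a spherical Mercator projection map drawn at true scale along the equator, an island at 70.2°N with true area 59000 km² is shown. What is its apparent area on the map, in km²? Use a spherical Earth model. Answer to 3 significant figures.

514000 km²

For Mercator, h = k = sec φ (a conformal cylindrical projection has a single point scale, 1/cos φ).
Areal scale = k² = sec²φ = 1/cos²(70.2°) = 1/0.3387² = 8.715.
Apparent area = 59000 × 8.715 ≈ 514000 km².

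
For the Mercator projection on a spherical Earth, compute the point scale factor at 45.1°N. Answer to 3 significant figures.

1.42

Mercator is conformal, so the point scale is isotropic: h = k = sec φ = 1/cos φ.
k = 1/cos 45.1° = 1/0.7059 = 1.417.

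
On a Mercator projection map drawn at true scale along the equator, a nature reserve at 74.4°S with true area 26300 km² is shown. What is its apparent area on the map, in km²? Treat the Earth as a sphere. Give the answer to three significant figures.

364000 km²

Mercator is conformal, so the point scale is isotropic: h = k = sec φ = 1/cos φ.
Areal scale = k² = sec²φ = 1/cos²(74.4°) = 1/0.2689² = 13.83.
Apparent area = 26300 × 13.83 ≈ 364000 km².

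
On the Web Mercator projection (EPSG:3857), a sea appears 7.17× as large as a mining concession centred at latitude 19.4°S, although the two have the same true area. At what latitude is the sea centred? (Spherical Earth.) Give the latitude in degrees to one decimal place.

69.4°

On Mercator, (apparent₁)/(apparent₂) = sec²φ₁ / sec²φ₂ when true areas are equal.
cos²φ₂ / cos²φ₁ = 7.17  ⇒  cos φ₁ = cos 19.4° / √7.17 = 0.9432/2.678 = 0.3523.
φ₁ = arccos(0.3523) ≈ 69.4°.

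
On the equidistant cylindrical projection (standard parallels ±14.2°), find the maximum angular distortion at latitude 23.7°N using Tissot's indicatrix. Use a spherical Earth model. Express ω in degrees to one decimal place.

3.3°

In the equirectangular projection with standard parallel φ₀ = 14.2° (x = Rλ cos φ₀, y = Rφ), meridians are true-scale (h = 1) and the parallel scale is k = cos φ₀ / cos φ.
At 23.7°: h = 1.000, k = 1.059; principal scales a = 1.059, b = 1.000.
sin(ω/2) = (a − b)/(a + b) = 0.05874/2.059 = 0.02853, so ω = 2 arcsin(0.02853) ≈ 3.3°.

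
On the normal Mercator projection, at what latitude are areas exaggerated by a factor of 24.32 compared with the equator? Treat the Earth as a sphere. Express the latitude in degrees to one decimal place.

Mercator areal scale is sec²φ.
sec²φ = 24.32  ⇒  cos²φ = 0.04112  ⇒  cos φ = 0.2028.
φ = arccos(0.2028) ≈ 78.3°.

78.3°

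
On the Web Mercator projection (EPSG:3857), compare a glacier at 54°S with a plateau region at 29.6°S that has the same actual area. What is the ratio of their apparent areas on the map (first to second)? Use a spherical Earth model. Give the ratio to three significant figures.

On Mercator, area is exaggerated by sec²φ = 1/cos²φ.
At 54°: sec²(54°) = 1/0.5878² = 2.894.
At 29.6°: sec²(29.6°) = 1/0.8695² = 1.323.
Ratio = 2.894/1.323 = cos²(29.6°)/cos²(54°) ≈ 2.19.

2.19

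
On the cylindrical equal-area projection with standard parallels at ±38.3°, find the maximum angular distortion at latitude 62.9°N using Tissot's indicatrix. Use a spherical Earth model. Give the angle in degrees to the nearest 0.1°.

Cylindrical equal-area (φ₀ = 38.3°): h = cos φ / cos 38.3° along meridians, k = cos 38.3° / cos φ along parallels; h·k = 1.
At 62.9°: h = 0.5805, k = 1.723; principal scales a = 1.723, b = 0.5805.
sin(ω/2) = (a − b)/(a + b) = 1.142/2.303 = 0.4959, so ω = 2 arcsin(0.4959) ≈ 59.5°.

59.5°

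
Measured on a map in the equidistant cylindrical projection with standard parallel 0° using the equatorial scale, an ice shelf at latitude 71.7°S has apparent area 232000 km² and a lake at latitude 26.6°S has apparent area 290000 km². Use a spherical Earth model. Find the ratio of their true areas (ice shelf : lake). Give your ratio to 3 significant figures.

0.281

On the plate carrée, areal scale = h·k = 1 × sec φ, so true area = apparent × cos φ.
True area of ice shelf: 232000 × cos(71.7°) = 232000 × 0.3140 = 72850 km².
True area of lake: 290000 × cos(26.6°) = 290000 × 0.8942 = 259300 km².
Ratio = 72850 / 259300 ≈ 0.281.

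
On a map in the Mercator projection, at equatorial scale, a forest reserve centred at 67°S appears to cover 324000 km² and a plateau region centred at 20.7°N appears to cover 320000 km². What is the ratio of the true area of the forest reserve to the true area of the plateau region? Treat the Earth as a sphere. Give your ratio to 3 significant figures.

0.177

Since Mercator area scale is 1/cos²φ, the true area equals the apparent area multiplied by cos²φ.
True area of forest reserve: 324000 × cos²(67°) = 324000 × 0.1527 = 49470 km².
True area of plateau region: 320000 × cos²(20.7°) = 320000 × 0.8751 = 280000 km².
Ratio = 49470 / 280000 ≈ 0.177.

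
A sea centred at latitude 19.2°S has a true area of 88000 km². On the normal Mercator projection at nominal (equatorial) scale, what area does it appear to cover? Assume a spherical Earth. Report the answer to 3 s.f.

Mercator is conformal, so the point scale is isotropic: h = k = sec φ = 1/cos φ.
Areal scale = k² = sec²φ = 1/cos²(19.2°) = 1/0.9444² = 1.121.
Apparent area = 88000 × 1.121 ≈ 98700 km².

98700 km²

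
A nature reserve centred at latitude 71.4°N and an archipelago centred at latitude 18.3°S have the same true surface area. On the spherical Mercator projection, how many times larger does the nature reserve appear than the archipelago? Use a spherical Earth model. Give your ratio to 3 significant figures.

8.86

On Mercator, area is exaggerated by sec²φ = 1/cos²φ.
At 71.4°: sec²(71.4°) = 1/0.3190² = 9.829.
At 18.3°: sec²(18.3°) = 1/0.9494² = 1.109.
Ratio = 9.829/1.109 = cos²(18.3°)/cos²(71.4°) ≈ 8.86.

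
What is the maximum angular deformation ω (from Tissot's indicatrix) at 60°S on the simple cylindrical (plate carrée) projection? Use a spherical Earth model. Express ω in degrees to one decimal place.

In the plate carrée (x = Rλ, y = Rφ), meridians are true-scale (h = 1) and parallels are stretched by k = sec φ.
At 60°: h = 1.000, k = 2.000; principal scales a = 2.000, b = 1.000.
sin(ω/2) = (a − b)/(a + b) = 1.0000/3.000 = 0.3333, so ω = 2 arcsin(0.3333) ≈ 38.9°.

38.9°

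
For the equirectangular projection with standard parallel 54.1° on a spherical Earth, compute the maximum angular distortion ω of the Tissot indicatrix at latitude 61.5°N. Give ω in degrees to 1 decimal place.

11.8°

With standard parallel φ₀ = 54.1°, the equirectangular projection gives x = Rλ cos φ₀, y = Rφ, so h = 1 and k = cos 54.1° / cos φ.
At 61.5°: h = 1.000, k = 1.229; principal scales a = 1.229, b = 1.000.
sin(ω/2) = (a − b)/(a + b) = 0.2289/2.229 = 0.1027, so ω = 2 arcsin(0.1027) ≈ 11.8°.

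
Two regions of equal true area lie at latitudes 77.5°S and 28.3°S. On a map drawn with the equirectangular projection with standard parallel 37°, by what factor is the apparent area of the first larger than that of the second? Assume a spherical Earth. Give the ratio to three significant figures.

In the equirectangular projection with standard parallel φ₀ = 37° (x = Rλ cos φ₀, y = Rφ), meridians are true-scale (h = 1) and the parallel scale is k = cos φ₀ / cos φ.
Areal scale at 77.5°: h·k = 1.000 × 3.690 = 3.690.
Areal scale at 28.3°: h·k = 1.000 × 0.9070 = 0.9070.
Ratio = 3.690/0.9070 ≈ 4.07.

4.07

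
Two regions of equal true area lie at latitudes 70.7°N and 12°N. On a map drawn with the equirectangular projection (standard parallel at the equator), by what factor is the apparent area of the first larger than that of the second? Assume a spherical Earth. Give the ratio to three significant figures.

In the plate carrée (x = Rλ, y = Rφ), meridians are true-scale (h = 1) and parallels are stretched by k = sec φ.
Areal scale at 70.7°: h·k = 1.000 × 3.026 = 3.026.
Areal scale at 12°: h·k = 1.000 × 1.022 = 1.022.
Ratio = 3.026/1.022 ≈ 2.96.

2.96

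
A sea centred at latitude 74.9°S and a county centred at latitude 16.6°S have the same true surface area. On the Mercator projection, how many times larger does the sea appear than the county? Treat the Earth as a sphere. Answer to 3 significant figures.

On Mercator, area is exaggerated by sec²φ = 1/cos²φ.
At 74.9°: sec²(74.9°) = 1/0.2605² = 14.74.
At 16.6°: sec²(16.6°) = 1/0.9583² = 1.089.
Ratio = 14.74/1.089 = cos²(16.6°)/cos²(74.9°) ≈ 13.5.

13.5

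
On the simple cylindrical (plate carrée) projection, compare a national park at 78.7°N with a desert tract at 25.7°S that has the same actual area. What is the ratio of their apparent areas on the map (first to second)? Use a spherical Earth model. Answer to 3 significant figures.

In the plate carrée (x = Rλ, y = Rφ), meridians are true-scale (h = 1) and parallels are stretched by k = sec φ.
Areal scale at 78.7°: h·k = 1.000 × 5.103 = 5.103.
Areal scale at 25.7°: h·k = 1.000 × 1.110 = 1.110.
Ratio = 5.103/1.110 ≈ 4.60.

4.60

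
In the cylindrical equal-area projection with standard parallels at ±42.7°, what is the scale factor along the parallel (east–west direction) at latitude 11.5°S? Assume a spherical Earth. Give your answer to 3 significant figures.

Cylindrical equal-area (φ₀ = 42.7°): h = cos φ / cos 42.7° along meridians, k = cos 42.7° / cos φ along parallels; h·k = 1.
k = cos 42.7° / cos 11.5° = 0.7349/0.9799 = 0.7500.

0.750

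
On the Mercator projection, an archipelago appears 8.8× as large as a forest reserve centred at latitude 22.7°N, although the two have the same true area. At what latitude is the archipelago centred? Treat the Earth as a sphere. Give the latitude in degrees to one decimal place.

71.9°

On Mercator, (apparent₁)/(apparent₂) = sec²φ₁ / sec²φ₂ when true areas are equal.
cos²φ₂ / cos²φ₁ = 8.8  ⇒  cos φ₁ = cos 22.7° / √8.8 = 0.9225/2.966 = 0.3110.
φ₁ = arccos(0.3110) ≈ 71.9°.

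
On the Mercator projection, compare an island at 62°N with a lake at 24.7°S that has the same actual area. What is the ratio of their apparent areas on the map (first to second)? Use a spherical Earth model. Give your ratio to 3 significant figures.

3.74

Mercator areal scale is sec²φ.
At 62°: sec²(62°) = 1/0.4695² = 4.537.
At 24.7°: sec²(24.7°) = 1/0.9085² = 1.212.
Ratio = 4.537/1.212 = cos²(24.7°)/cos²(62°) ≈ 3.74.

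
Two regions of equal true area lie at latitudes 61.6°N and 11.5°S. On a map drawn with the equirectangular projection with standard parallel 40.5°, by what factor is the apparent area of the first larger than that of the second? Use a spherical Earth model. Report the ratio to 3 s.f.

The equidistant cylindrical projection with φ₀ = 40.5° has h = 1 (meridians true) and k = cos φ₀ / cos φ along parallels.
Areal scale at 61.6°: h·k = 1.000 × 1.599 = 1.599.
Areal scale at 11.5°: h·k = 1.000 × 0.7760 = 0.7760.
Ratio = 1.599/0.7760 ≈ 2.06.

2.06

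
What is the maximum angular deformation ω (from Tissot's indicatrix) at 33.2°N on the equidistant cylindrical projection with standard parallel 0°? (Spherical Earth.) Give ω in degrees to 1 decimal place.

Plate carrée maps x = Rλ, y = Rφ. The meridian scale is h = 1 and the parallel scale is k = 1/cos φ = sec φ.
At 33.2°: h = 1.000, k = 1.195; principal scales a = 1.195, b = 1.000.
sin(ω/2) = (a − b)/(a + b) = 0.1951/2.195 = 0.08887, so ω = 2 arcsin(0.08887) ≈ 10.2°.

10.2°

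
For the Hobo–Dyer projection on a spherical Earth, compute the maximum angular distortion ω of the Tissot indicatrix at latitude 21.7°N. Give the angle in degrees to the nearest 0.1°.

18.0°

The Hobo–Dyer projection is cylindrical equal-area with φ₀ = 37.5°. A cylindrical equal-area projection with standard parallel φ₀ has meridian scale h = cos φ / cos φ₀ and parallel scale k = cos φ₀ / cos φ (so areas are preserved, h·k = 1).
At 21.7°: h = 1.171, k = 0.8539; principal scales a = 1.171, b = 0.8539.
sin(ω/2) = (a − b)/(a + b) = 0.3173/2.025 = 0.1567, so ω = 2 arcsin(0.1567) ≈ 18.0°.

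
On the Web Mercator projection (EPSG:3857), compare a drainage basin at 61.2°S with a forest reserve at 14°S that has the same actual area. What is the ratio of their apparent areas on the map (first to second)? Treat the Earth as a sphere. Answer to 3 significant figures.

Mercator is conformal with k = sec φ, so areal scale = k² = sec²φ.
At 61.2°: sec²(61.2°) = 1/0.4818² = 4.309.
At 14°: sec²(14°) = 1/0.9703² = 1.062.
Ratio = 4.309/1.062 = cos²(14°)/cos²(61.2°) ≈ 4.06.

4.06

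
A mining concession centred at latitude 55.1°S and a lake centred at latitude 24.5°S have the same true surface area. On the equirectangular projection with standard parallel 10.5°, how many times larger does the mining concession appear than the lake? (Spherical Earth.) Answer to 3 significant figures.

With standard parallel φ₀ = 10.5°, the equirectangular projection gives x = Rλ cos φ₀, y = Rφ, so h = 1 and k = cos 10.5° / cos φ.
Areal scale at 55.1°: h·k = 1.000 × 1.719 = 1.719.
Areal scale at 24.5°: h·k = 1.000 × 1.081 = 1.081.
Ratio = 1.719/1.081 ≈ 1.59.

1.59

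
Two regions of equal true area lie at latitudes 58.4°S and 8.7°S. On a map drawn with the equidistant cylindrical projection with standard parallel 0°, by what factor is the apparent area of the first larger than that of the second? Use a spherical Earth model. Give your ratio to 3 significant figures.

In the plate carrée (x = Rλ, y = Rφ), meridians are true-scale (h = 1) and parallels are stretched by k = sec φ.
Areal scale at 58.4°: h·k = 1.000 × 1.908 = 1.908.
Areal scale at 8.7°: h·k = 1.000 × 1.012 = 1.012.
Ratio = 1.908/1.012 ≈ 1.89.

1.89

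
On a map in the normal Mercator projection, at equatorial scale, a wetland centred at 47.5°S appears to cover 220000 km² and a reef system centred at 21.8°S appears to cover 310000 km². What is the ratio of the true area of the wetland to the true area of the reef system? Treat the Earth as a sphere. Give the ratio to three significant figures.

Mercator's areal exaggeration is sec²φ; hence true area = (apparent area) · cos²φ.
True area of wetland: 220000 × cos²(47.5°) = 220000 × 0.4564 = 100400 km².
True area of reef system: 310000 × cos²(21.8°) = 310000 × 0.8621 = 267200 km².
Ratio = 100400 / 267200 ≈ 0.376.

0.376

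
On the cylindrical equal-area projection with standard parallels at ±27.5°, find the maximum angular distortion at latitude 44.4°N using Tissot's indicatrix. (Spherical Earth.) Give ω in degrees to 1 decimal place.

24.6°

A cylindrical equal-area projection with standard parallel φ₀ has meridian scale h = cos φ / cos φ₀ and parallel scale k = cos φ₀ / cos φ (so areas are preserved, h·k = 1).
At 44.4°: h = 0.8055, k = 1.241; principal scales a = 1.241, b = 0.8055.
sin(ω/2) = (a − b)/(a + b) = 0.4360/2.047 = 0.2130, so ω = 2 arcsin(0.2130) ≈ 24.6°.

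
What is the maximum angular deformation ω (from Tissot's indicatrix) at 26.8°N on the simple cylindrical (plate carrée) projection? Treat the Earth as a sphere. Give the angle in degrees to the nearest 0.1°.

6.5°

In the plate carrée (x = Rλ, y = Rφ), meridians are true-scale (h = 1) and parallels are stretched by k = sec φ.
At 26.8°: h = 1.000, k = 1.120; principal scales a = 1.120, b = 1.000.
sin(ω/2) = (a − b)/(a + b) = 0.1203/2.120 = 0.05676, so ω = 2 arcsin(0.05676) ≈ 6.5°.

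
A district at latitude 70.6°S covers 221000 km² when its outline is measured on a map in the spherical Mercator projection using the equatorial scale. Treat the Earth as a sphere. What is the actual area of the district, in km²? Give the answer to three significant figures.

Mercator is conformal, so the point scale is isotropic: h = k = sec φ = 1/cos φ.
Areal scale = k² = sec²φ = 1/cos²(70.6°) = 1/0.3322² = 9.064.
True area = apparent / (areal scale) = 221000 / 9.064 ≈ 24400 km².

24400 km²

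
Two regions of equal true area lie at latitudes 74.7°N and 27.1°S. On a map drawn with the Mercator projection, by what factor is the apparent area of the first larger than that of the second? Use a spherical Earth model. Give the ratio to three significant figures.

Mercator is conformal with k = sec φ, so areal scale = k² = sec²φ.
At 74.7°: sec²(74.7°) = 1/0.2639² = 14.36.
At 27.1°: sec²(27.1°) = 1/0.8902² = 1.262.
Ratio = 14.36/1.262 = cos²(27.1°)/cos²(74.7°) ≈ 11.4.

11.4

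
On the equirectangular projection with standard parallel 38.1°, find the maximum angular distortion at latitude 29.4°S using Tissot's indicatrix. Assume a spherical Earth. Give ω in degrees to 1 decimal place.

In the equirectangular projection with standard parallel φ₀ = 38.1° (x = Rλ cos φ₀, y = Rφ), meridians are true-scale (h = 1) and the parallel scale is k = cos φ₀ / cos φ.
At 29.4°: h = 1.000, k = 0.9033; principal scales a = 1.000, b = 0.9033.
sin(ω/2) = (a − b)/(a + b) = 0.09674/1.903 = 0.05083, so ω = 2 arcsin(0.05083) ≈ 5.8°.

5.8°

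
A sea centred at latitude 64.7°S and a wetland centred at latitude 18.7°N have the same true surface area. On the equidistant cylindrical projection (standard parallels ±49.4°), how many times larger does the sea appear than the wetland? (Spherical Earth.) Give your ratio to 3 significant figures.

In the equirectangular projection with standard parallel φ₀ = 49.4° (x = Rλ cos φ₀, y = Rφ), meridians are true-scale (h = 1) and the parallel scale is k = cos φ₀ / cos φ.
Areal scale at 64.7°: h·k = 1.000 × 1.523 = 1.523.
Areal scale at 18.7°: h·k = 1.000 × 0.6870 = 0.6870.
Ratio = 1.523/0.6870 ≈ 2.22.

2.22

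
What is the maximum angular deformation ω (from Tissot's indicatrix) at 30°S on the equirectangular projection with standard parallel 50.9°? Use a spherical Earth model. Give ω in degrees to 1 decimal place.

With standard parallel φ₀ = 50.9°, the equirectangular projection gives x = Rλ cos φ₀, y = Rφ, so h = 1 and k = cos 50.9° / cos φ.
At 30°: h = 1.000, k = 0.7282; principal scales a = 1.000, b = 0.7282.
sin(ω/2) = (a − b)/(a + b) = 0.2718/1.728 = 0.1572, so ω = 2 arcsin(0.1572) ≈ 18.1°.

18.1°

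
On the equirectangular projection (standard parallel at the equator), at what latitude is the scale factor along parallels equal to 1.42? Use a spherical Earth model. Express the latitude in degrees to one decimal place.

45.2°

Plate carrée: h = 1, k = sec φ along parallels.
sec φ = 1.42  ⇒  cos φ = 0.7042  ⇒  φ ≈ 45.2°.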